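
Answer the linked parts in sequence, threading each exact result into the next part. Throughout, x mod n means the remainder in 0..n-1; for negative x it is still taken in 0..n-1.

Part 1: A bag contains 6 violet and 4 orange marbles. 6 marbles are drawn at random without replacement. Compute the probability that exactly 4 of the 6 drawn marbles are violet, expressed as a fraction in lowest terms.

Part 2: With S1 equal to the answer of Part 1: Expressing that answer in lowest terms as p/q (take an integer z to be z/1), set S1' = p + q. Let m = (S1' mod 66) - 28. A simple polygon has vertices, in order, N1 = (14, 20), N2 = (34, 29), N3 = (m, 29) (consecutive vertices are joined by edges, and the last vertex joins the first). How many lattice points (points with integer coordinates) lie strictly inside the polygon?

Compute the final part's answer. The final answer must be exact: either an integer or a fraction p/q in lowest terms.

208

Part 1: total draws C(10,6) = 210; favorable C(6,4)*C(4,2) = 90; P = 3/7; answer 3/7
Part 2: S1 = 3/7; threaded value p + q = 10; m = -18; cross terms: (14*29 - 34*20)=-274, (34*29 - -18*29)=1508, (-18*20 - 14*29)=-766; twice the area = |468| = 468; area = 234; boundary points = 1 + 52 + 1 = 54; strictly interior points = area - boundary/2 + 1 = 208; answer 208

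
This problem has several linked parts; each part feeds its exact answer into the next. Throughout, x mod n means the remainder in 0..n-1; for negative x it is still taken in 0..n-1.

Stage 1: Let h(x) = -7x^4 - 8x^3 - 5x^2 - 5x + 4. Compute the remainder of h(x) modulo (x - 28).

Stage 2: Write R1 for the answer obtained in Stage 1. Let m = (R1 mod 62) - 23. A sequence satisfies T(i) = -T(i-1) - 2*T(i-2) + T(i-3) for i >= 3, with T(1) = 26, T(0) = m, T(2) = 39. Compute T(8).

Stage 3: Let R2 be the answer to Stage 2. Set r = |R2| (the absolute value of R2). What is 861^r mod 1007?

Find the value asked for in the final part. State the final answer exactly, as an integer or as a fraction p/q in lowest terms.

Stage 1: remainder = value at the root: -7*(28)^4 - 8*(28)^3 - 5*(28)^2 - 5*(28)^1 + 4 = (-4302592) + (-175616) + (-3920) + (-140) + (4) = -4482264; answer -4482264
Stage 2: R1 = -4482264; m = 3; T(3) = -1*(39) - 2*(26) + 1*(3) = -88; iterating: T(3)=-88, T(4)=36, T(5)=179, T(6)=-339, T(7)=17, T(8)=840; answer 840
Stage 3: R2 = 840; r = 840; squarings mod 1007: 861^1=861, 861^2=169, 861^4=365, 861^8=301, 861^16=978, 861^32=841, 861^64=367, 861^128=758, 861^256=574, 861^512=187; 861^840 = 861^8 * 861^64 * 861^256 * 861^512 = 672 (mod 1007); answer 672

672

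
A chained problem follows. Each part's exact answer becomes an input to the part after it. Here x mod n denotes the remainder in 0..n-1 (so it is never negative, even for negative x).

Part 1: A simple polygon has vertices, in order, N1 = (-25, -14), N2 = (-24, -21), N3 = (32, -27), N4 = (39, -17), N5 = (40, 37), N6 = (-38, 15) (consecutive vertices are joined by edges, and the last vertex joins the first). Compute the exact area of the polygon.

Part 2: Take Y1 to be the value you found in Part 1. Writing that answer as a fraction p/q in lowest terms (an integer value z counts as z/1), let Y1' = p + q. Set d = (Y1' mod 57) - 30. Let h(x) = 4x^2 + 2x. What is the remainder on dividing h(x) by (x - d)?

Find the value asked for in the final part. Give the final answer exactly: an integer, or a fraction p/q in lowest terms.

1806

Part 1: cross terms: (-25*-21 - -24*-14)=189, (-24*-27 - 32*-21)=1320, (32*-17 - 39*-27)=509, (39*37 - 40*-17)=2123, (40*15 - -38*37)=2006, (-38*-14 - -25*15)=907; twice the area = |7054| = 7054; area = 3527; answer 3527
Part 2: Y1 = 3527; threaded value p + q = 3528; d = 21; remainder = value at the root: 4*(21)^2 + 2*(21)^1 = (1764) + (42) = 1806; answer 1806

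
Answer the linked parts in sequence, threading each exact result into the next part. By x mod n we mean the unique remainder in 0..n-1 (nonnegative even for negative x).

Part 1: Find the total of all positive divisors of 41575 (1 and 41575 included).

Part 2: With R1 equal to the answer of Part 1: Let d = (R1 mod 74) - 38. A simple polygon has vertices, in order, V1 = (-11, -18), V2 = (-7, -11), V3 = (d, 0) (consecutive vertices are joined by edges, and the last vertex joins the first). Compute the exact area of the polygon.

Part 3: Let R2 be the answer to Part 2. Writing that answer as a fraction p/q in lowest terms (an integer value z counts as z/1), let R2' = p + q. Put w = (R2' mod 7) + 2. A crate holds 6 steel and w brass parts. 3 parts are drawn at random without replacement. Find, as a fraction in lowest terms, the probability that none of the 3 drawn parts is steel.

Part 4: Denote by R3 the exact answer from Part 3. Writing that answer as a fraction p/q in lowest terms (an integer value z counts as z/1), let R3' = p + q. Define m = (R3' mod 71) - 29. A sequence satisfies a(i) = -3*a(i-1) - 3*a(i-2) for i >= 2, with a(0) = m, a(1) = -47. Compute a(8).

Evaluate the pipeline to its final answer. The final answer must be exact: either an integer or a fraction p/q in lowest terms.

-5184

Part 1: 41575 = 5^2 * 1663; sigma = (1 + 5 + 25) * (1 + 1663) = 31 * 1664 = 51584; answer 51584
Part 2: R1 = 51584; d = -32; cross terms: (-11*-11 - -7*-18)=-5, (-7*0 - -32*-11)=-352, (-32*-18 - -11*0)=576; twice the area = |219| = 219; area = 219/2; answer 219/2
Part 3: R2 = 219/2; threaded value p + q = 221; w = 6; total draws C(12,3) = 220; favorable C(6,3) = 20; P = 1/11; answer 1/11
Part 4: R3 = 1/11; threaded value p + q = 12; m = -17; a(2) = -3*(-47) - 3*(-17) = 192; iterating: a(2)=192, a(3)=-435, a(4)=729, a(5)=-882, a(6)=459, a(7)=1269, a(8)=-5184; answer -5184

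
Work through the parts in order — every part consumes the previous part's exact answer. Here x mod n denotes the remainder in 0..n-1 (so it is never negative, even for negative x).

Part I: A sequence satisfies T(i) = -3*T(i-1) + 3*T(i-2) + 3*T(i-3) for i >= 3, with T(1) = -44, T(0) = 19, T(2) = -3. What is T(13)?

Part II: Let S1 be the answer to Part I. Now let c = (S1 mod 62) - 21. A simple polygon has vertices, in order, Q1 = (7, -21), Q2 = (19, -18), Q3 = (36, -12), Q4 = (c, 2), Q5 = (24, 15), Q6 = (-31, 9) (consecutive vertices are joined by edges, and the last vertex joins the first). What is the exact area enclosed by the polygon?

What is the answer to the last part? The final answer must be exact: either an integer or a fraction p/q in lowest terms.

Part I: T(3) = -3*(-3) + 3*(-44) + 3*(19) = -66; iterating: T(3)=-66, T(4)=57, T(5)=-378, T(6)=1107, T(7)=-4284, T(8)=15039, T(9)=-54648, T(10)=196209, T(11)=-707454, T(12)=2547045, T(13)=-9174870; answer -9174870
Part II: S1 = -9174870; c = -7; cross terms: (7*-18 - 19*-21)=273, (19*-12 - 36*-18)=420, (36*2 - -7*-12)=-12, (-7*15 - 24*2)=-153, (24*9 - -31*15)=681, (-31*-21 - 7*9)=588; twice the area = |1797| = 1797; area = 1797/2; answer 1797/2

1797/2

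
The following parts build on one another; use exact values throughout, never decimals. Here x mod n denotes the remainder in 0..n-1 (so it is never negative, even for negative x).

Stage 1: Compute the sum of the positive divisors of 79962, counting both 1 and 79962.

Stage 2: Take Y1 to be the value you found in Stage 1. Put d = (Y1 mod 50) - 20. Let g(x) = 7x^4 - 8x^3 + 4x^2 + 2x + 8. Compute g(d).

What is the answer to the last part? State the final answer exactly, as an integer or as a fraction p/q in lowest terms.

427048

Stage 1: 79962 = 2 * 3 * 13327; sigma = (1 + 2) * (1 + 3) * (1 + 13327) = 3 * 4 * 13328 = 159936; answer 159936
Stage 2: Y1 = 159936; d = 16; 7*(16)^4 - 8*(16)^3 + 4*(16)^2 + 2*(16)^1 + 8 = (458752) + (-32768) + (1024) + (32) + (8) = 427048; answer 427048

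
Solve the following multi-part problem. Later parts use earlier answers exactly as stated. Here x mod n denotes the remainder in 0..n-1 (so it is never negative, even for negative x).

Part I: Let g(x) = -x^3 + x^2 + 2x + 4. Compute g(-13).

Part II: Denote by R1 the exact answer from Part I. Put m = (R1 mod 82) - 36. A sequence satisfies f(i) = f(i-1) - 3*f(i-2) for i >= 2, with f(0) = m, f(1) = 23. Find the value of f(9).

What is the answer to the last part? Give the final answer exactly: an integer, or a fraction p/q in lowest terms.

Part I: -1*(-13)^3 + 1*(-13)^2 + 2*(-13)^1 + 4 = (2197) + (169) + (-26) + (4) = 2344; answer 2344
Part II: R1 = 2344; m = 12; f(2) = 1*(23) - 3*(12) = -13; iterating: f(2)=-13, f(3)=-82, f(4)=-43, f(5)=203, f(6)=332, f(7)=-277, f(8)=-1273, f(9)=-442; answer -442

-442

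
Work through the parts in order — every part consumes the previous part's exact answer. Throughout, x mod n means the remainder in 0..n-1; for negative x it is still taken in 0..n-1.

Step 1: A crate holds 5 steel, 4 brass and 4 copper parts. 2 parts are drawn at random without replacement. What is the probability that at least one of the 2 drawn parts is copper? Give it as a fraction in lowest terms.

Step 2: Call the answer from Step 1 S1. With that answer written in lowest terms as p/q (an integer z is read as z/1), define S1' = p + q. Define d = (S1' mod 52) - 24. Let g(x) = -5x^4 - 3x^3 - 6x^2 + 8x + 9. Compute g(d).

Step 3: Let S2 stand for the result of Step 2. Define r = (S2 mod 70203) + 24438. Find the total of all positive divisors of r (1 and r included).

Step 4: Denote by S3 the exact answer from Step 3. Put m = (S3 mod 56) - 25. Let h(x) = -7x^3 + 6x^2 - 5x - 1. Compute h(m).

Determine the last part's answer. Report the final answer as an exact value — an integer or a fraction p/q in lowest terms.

-82111

Step 1: total draws C(13,2) = 78; complement C(9,2) = 36; favorable 78 - 36 = 42; P = 7/13; answer 7/13
Step 2: S1 = 7/13; threaded value p + q = 20; d = -4; -5*(-4)^4 - 3*(-4)^3 - 6*(-4)^2 + 8*(-4)^1 + 9 = (-1280) + (192) + (-96) + (-32) + (9) = -1207; answer -1207
Step 3: S2 = -1207; r = 93434; 93434 = 2 * 11 * 31 * 137; sigma = (1 + 2) * (1 + 11) * (1 + 31) * (1 + 137) = 3 * 12 * 32 * 138 = 158976; answer 158976
Step 4: S3 = 158976; m = 23; -7*(23)^3 + 6*(23)^2 - 5*(23)^1 - 1 = (-85169) + (3174) + (-115) + (-1) = -82111; answer -82111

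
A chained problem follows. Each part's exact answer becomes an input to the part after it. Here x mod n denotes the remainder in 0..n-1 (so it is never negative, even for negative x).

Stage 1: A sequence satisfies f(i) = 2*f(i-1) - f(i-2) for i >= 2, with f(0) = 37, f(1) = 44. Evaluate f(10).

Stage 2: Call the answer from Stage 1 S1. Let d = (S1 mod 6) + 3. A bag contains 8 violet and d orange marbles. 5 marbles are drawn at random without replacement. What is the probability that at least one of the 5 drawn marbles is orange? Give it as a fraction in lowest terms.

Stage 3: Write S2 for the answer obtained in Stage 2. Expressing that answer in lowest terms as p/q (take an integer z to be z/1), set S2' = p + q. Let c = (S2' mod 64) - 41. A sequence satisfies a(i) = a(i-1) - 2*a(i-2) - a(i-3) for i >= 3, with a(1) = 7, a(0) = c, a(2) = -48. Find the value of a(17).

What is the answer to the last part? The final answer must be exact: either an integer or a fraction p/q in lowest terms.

Stage 1: f(2) = 2*(44) - 1*(37) = 51; iterating: f(2)=51, f(3)=58, f(4)=65, f(5)=72, f(6)=79, f(7)=86, f(8)=93, f(9)=100, f(10)=107; answer 107
Stage 2: S1 = 107; d = 8; total draws C(16,5) = 4368; complement C(8,5) = 56; favorable 4368 - 56 = 4312; P = 77/78; answer 77/78
Stage 3: S2 = 77/78; threaded value p + q = 155; c = -14; a(3) = 1*(-48) - 2*(7) - 1*(-14) = -48; iterating: a(3)=-48, a(4)=41, a(5)=185, a(6)=151, a(7)=-260, a(8)=-747, a(9)=-378, a(10)=1376, a(11)=2879, a(12)=505, a(13)=-6629, a(14)=-10518, a(15)=2235, a(16)=29900, a(17)=35948; answer 35948

35948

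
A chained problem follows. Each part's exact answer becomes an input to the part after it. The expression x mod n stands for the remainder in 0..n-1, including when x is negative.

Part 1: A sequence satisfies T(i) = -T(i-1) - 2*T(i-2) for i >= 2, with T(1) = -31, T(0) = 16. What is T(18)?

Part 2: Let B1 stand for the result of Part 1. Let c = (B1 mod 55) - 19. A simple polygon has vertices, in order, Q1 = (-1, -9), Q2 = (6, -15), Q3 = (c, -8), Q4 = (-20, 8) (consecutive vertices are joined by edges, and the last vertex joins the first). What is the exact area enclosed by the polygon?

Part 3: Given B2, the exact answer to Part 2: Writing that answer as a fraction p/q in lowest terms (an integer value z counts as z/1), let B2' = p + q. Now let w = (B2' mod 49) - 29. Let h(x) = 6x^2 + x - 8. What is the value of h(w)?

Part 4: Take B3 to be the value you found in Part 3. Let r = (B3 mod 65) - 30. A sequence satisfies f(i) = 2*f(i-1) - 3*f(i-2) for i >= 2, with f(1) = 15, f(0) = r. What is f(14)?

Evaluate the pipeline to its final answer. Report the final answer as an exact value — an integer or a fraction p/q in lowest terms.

Part 1: T(2) = -1*(-31) - 2*(16) = -1; iterating: T(2)=-1, T(3)=63, T(4)=-61, T(5)=-65, T(6)=187, T(7)=-57, T(8)=-317, T(9)=431, T(10)=203, T(11)=-1065, T(12)=659, T(13)=1471, T(14)=-2789, T(15)=-153, T(16)=5731, T(17)=-5425, T(18)=-6037; answer -6037
Part 2: B1 = -6037; c = -6; cross terms: (-1*-15 - 6*-9)=69, (6*-8 - -6*-15)=-138, (-6*8 - -20*-8)=-208, (-20*-9 - -1*8)=188; twice the area = |-89| = 89; area = 89/2; answer 89/2
Part 3: B2 = 89/2; threaded value p + q = 91; w = 13; 6*(13)^2 + 1*(13)^1 - 8 = (1014) + (13) + (-8) = 1019; answer 1019
Part 4: B3 = 1019; r = 14; f(2) = 2*(15) - 3*(14) = -12; iterating: f(2)=-12, f(3)=-69, f(4)=-102, f(5)=3, f(6)=312, f(7)=615, f(8)=294, f(9)=-1257, f(10)=-3396, f(11)=-3021, f(12)=4146, f(13)=17355, f(14)=22272; answer 22272

22272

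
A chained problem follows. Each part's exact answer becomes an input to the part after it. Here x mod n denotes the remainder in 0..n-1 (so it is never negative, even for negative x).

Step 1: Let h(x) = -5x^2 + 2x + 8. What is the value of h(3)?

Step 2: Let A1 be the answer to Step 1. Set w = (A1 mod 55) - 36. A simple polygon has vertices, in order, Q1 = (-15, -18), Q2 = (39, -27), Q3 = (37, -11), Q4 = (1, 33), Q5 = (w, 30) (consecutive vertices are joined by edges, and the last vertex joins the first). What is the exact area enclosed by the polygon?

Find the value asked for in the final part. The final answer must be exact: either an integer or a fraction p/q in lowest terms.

4001/2

Step 1: -5*(3)^2 + 2*(3)^1 + 8 = (-45) + (6) + (8) = -31; answer -31
Step 2: A1 = -31; w = -12; cross terms: (-15*-27 - 39*-18)=1107, (39*-11 - 37*-27)=570, (37*33 - 1*-11)=1232, (1*30 - -12*33)=426, (-12*-18 - -15*30)=666; twice the area = |4001| = 4001; area = 4001/2; answer 4001/2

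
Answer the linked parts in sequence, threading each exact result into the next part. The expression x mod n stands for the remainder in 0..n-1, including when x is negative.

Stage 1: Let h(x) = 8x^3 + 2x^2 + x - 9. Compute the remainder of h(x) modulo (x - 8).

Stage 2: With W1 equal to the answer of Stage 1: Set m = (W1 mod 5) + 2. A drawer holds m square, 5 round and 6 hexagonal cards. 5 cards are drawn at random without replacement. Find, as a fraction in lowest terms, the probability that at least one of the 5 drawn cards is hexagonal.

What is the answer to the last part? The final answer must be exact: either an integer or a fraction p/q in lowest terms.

49/52

Stage 1: remainder = value at the root: 8*(8)^3 + 2*(8)^2 + 1*(8)^1 - 9 = (4096) + (128) + (8) + (-9) = 4223; answer 4223
Stage 2: W1 = 4223; m = 5; total draws C(16,5) = 4368; complement C(10,5) = 252; favorable 4368 - 252 = 4116; P = 49/52; answer 49/52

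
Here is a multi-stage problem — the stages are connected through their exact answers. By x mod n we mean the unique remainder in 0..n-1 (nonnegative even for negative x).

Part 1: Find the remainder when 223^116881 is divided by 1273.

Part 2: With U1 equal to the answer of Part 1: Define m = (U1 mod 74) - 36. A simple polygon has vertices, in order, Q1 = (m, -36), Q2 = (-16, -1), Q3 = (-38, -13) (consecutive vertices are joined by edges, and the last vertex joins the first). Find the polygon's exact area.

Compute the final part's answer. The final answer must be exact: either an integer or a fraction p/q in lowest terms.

313

Part 1: squarings mod 1273: 223^1=223, 223^2=82, 223^4=359, 223^8=308, 223^16=662, 223^32=332, 223^64=746, 223^128=215, 223^256=397, 223^512=1030, 223^1024=491, 223^2048=484, 223^4096=24, 223^8192=576, 223^16384=796, 223^32768=935, 223^65536=947; 223^116881 = 223^1 * 223^16 * 223^128 * 223^2048 * 223^16384 * 223^32768 * 223^65536 = 896 (mod 1273); answer 896
Part 2: U1 = 896; m = -28; cross terms: (-28*-1 - -16*-36)=-548, (-16*-13 - -38*-1)=170, (-38*-36 - -28*-13)=1004; twice the area = |626| = 626; area = 313; answer 313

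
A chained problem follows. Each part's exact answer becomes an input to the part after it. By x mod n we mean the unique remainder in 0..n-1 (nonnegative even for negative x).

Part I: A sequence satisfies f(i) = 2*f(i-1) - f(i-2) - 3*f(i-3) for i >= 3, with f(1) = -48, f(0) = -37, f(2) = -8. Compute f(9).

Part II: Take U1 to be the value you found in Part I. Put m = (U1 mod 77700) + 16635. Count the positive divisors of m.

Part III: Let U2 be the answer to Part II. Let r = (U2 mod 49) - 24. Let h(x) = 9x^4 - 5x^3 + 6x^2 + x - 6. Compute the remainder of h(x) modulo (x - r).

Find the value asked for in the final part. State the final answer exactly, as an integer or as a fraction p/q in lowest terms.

Part I: f(3) = 2*(-8) - 1*(-48) - 3*(-37) = 143; iterating: f(3)=143, f(4)=438, f(5)=757, f(6)=647, f(7)=-777, f(8)=-4472, f(9)=-10108; answer -10108
Part II: U1 = -10108; m = 84227; 84227 = 11 * 13 * 19 * 31; number of divisors = (1+1) * (1+1) * (1+1) * (1+1) = 16; answer 16
Part III: U2 = 16; r = -8; remainder = value at the root: 9*(-8)^4 - 5*(-8)^3 + 6*(-8)^2 + 1*(-8)^1 - 6 = (36864) + (2560) + (384) + (-8) + (-6) = 39794; answer 39794

39794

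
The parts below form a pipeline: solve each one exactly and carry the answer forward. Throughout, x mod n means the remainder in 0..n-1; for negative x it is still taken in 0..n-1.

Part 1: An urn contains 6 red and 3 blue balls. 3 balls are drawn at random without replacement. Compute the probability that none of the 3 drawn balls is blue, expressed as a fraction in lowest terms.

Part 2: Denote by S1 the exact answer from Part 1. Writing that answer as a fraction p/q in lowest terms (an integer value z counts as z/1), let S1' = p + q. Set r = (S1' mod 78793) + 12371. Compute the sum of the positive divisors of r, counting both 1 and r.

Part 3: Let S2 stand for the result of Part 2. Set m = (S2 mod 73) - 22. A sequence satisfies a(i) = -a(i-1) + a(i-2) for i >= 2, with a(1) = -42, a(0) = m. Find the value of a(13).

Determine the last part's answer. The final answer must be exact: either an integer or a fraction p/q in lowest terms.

Part 1: total draws C(9,3) = 84; favorable C(6,3) = 20; P = 5/21; answer 5/21
Part 2: S1 = 5/21; threaded value p + q = 26; r = 12397; 12397 = 7^2 * 11 * 23; sigma = (1 + 7 + 49) * (1 + 11) * (1 + 23) = 57 * 12 * 24 = 16416; answer 16416
Part 3: S2 = 16416; m = 42; a(2) = -1*(-42) + 1*(42) = 84; iterating: a(2)=84, a(3)=-126, a(4)=210, a(5)=-336, a(6)=546, a(7)=-882, a(8)=1428, a(9)=-2310, a(10)=3738, a(11)=-6048, a(12)=9786, a(13)=-15834; answer -15834

-15834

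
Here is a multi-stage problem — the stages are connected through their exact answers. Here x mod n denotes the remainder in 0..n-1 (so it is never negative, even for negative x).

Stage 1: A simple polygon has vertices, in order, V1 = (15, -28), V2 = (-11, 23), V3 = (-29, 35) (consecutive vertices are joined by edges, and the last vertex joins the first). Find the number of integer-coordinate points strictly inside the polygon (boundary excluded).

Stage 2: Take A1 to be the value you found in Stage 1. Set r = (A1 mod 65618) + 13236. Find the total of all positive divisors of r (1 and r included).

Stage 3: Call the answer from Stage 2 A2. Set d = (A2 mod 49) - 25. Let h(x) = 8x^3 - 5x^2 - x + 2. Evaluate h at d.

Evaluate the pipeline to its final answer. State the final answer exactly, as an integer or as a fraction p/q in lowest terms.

Stage 1: cross terms: (15*23 - -11*-28)=37, (-11*35 - -29*23)=282, (-29*-28 - 15*35)=287; twice the area = |606| = 606; area = 303; boundary points = 1 + 6 + 1 = 8; strictly interior points = area - boundary/2 + 1 = 300; answer 300
Stage 2: A1 = 300; r = 13536; 13536 = 2^5 * 3^2 * 47; sigma = (1 + 2 + 4 + 8 + 16 + 32) * (1 + 3 + 9) * (1 + 47) = 63 * 13 * 48 = 39312; answer 39312
Stage 3: A2 = 39312; d = -11; 8*(-11)^3 - 5*(-11)^2 - 1*(-11)^1 + 2 = (-10648) + (-605) + (11) + (2) = -11240; answer -11240

-11240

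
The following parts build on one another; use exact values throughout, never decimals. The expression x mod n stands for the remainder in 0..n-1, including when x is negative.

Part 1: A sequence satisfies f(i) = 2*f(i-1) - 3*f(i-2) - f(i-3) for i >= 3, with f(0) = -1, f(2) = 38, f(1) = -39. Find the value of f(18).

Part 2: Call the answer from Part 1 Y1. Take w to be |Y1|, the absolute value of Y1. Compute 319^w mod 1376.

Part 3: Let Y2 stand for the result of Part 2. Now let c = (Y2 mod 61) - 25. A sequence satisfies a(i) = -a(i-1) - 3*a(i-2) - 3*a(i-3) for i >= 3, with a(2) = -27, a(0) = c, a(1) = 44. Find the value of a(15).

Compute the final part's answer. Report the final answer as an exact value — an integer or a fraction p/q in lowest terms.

Part 1: f(3) = 2*(38) - 3*(-39) - 1*(-1) = 194; iterating: f(3)=194, f(4)=313, f(5)=6, f(6)=-1121, f(7)=-2573, f(8)=-1789, f(9)=5262, f(10)=18464, f(11)=22931, f(12)=-14792, f(13)=-116841, f(14)=-212237, f(15)=-59159, f(16)=635234, f(17)=1660182, f(18)=1473821; answer 1473821
Part 2: Y1 = 1473821; w = 1473821; squarings mod 1376: 319^1=319, 319^2=1313, 319^4=1217, 319^8=513, 319^16=353, 319^32=769, 319^64=1057, 319^128=1313, 319^256=1217, 319^512=513, 319^1024=353, 319^2048=769, 319^4096=1057, 319^8192=1313, 319^16384=1217, 319^32768=513, 319^65536=353, 319^131072=769, 319^262144=1057, 319^524288=1313, 319^1048576=1217; 319^1473821 = 319^1 * 319^4 * 319^8 * 319^16 * 319^256 * 319^1024 * 319^2048 * 319^4096 * 319^8192 * 319^16384 * 319^131072 * 319^262144 * 319^1048576 = 1087 (mod 1376); answer 1087
Part 3: Y2 = 1087; c = 25; a(3) = -1*(-27) - 3*(44) - 3*(25) = -180; iterating: a(3)=-180, a(4)=129, a(5)=492, a(6)=-339, a(7)=-1524, a(8)=1065, a(9)=4524, a(10)=-3147, a(11)=-13620, a(12)=9489, a(13)=40812, a(14)=-28419, a(15)=-122484; answer -122484

-122484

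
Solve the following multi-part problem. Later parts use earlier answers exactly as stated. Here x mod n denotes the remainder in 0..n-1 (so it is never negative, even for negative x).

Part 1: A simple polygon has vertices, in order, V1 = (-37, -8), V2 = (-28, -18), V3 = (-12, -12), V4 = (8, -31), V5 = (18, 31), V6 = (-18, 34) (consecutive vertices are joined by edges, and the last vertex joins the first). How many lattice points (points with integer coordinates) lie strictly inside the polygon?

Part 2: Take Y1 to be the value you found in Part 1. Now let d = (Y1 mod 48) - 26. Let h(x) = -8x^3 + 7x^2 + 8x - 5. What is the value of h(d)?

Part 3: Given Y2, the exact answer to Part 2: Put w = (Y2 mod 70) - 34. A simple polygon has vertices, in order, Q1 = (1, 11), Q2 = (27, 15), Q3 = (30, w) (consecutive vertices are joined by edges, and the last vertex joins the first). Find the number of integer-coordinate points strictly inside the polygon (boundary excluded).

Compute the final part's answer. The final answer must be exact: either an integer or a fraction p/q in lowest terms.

160

Part 1: cross terms: (-37*-18 - -28*-8)=442, (-28*-12 - -12*-18)=120, (-12*-31 - 8*-12)=468, (8*31 - 18*-31)=806, (18*34 - -18*31)=1170, (-18*-8 - -37*34)=1402; twice the area = |4408| = 4408; area = 2204; boundary points = 1 + 2 + 1 + 2 + 3 + 1 = 10; strictly interior points = area - boundary/2 + 1 = 2200; answer 2200
Part 2: Y1 = 2200; d = 14; -8*(14)^3 + 7*(14)^2 + 8*(14)^1 - 5 = (-21952) + (1372) + (112) + (-5) = -20473; answer -20473
Part 3: Y2 = -20473; w = 3; cross terms: (1*15 - 27*11)=-282, (27*3 - 30*15)=-369, (30*11 - 1*3)=327; twice the area = |-324| = 324; area = 162; boundary points = 2 + 3 + 1 = 6; strictly interior points = area - boundary/2 + 1 = 160; answer 160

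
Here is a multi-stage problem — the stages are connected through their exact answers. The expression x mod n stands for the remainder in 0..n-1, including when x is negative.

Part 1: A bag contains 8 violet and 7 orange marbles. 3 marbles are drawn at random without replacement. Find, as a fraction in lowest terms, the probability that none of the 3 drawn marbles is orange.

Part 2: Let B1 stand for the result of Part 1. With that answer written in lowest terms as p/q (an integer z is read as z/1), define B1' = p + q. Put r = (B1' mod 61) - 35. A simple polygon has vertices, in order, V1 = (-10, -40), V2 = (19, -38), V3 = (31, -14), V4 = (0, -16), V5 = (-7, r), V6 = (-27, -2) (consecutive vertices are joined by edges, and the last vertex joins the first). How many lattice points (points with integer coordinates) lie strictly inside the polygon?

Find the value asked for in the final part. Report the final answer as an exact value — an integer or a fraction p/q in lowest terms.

Part 1: total draws C(15,3) = 455; favorable C(8,3) = 56; P = 8/65; answer 8/65
Part 2: B1 = 8/65; threaded value p + q = 73; r = -23; cross terms: (-10*-38 - 19*-40)=1140, (19*-14 - 31*-38)=912, (31*-16 - 0*-14)=-496, (0*-23 - -7*-16)=-112, (-7*-2 - -27*-23)=-607, (-27*-40 - -10*-2)=1060; twice the area = |1897| = 1897; area = 1897/2; boundary points = 1 + 12 + 1 + 7 + 1 + 1 = 23; strictly interior points = area - boundary/2 + 1 = 938; answer 938

938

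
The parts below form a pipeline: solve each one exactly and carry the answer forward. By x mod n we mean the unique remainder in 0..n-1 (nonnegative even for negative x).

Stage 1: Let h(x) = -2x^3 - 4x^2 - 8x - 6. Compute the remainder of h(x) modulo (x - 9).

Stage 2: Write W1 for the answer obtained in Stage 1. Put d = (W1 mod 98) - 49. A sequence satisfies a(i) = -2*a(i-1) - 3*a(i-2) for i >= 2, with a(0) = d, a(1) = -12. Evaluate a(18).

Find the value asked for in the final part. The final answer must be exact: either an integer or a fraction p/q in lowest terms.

Stage 1: remainder = value at the root: -2*(9)^3 - 4*(9)^2 - 8*(9)^1 - 6 = (-1458) + (-324) + (-72) + (-6) = -1860; answer -1860
Stage 2: W1 = -1860; d = -47; a(2) = -2*(-12) - 3*(-47) = 165; iterating: a(2)=165, a(3)=-294, a(4)=93, a(5)=696, a(6)=-1671, a(7)=1254, a(8)=2505, a(9)=-8772, a(10)=10029, a(11)=6258, a(12)=-42603, a(13)=66432, a(14)=-5055, a(15)=-189186, a(16)=393537, a(17)=-219516, a(18)=-741579; answer -741579

-741579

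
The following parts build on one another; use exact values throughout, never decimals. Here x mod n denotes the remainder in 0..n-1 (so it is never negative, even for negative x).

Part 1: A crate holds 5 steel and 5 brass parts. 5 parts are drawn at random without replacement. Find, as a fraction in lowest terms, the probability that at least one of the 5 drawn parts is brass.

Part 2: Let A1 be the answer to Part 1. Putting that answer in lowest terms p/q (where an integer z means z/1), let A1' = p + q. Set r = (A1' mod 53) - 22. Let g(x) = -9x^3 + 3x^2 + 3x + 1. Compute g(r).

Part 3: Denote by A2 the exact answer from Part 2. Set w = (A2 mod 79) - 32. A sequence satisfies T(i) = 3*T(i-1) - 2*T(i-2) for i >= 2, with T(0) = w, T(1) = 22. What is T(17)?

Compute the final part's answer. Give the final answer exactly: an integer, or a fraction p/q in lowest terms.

Part 1: total draws C(10,5) = 252; complement C(5,5) = 1; favorable 252 - 1 = 251; P = 251/252; answer 251/252
Part 2: A1 = 251/252; threaded value p + q = 503; r = 4; -9*(4)^3 + 3*(4)^2 + 3*(4)^1 + 1 = (-576) + (48) + (12) + (1) = -515; answer -515
Part 3: A2 = -515; w = 6; T(2) = 3*(22) - 2*(6) = 54; iterating: T(2)=54, T(3)=118, T(4)=246, T(5)=502, T(6)=1014, T(7)=2038, T(8)=4086, T(9)=8182, T(10)=16374, T(11)=32758, T(12)=65526, T(13)=131062, T(14)=262134, T(15)=524278, T(16)=1048566, T(17)=2097142; answer 2097142

2097142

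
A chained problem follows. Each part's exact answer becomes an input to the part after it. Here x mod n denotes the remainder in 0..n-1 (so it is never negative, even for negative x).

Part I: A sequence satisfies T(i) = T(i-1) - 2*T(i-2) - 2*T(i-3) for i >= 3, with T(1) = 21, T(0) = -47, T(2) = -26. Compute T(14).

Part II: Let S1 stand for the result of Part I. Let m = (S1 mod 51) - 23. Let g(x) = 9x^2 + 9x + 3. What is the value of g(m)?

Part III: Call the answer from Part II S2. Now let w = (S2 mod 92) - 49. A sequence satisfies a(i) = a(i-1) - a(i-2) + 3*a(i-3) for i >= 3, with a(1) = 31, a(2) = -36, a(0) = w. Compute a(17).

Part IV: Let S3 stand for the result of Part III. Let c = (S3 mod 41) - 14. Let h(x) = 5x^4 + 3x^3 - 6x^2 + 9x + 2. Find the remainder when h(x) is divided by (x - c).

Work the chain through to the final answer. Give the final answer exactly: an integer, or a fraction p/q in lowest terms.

-11

Part I: T(3) = 1*(-26) - 2*(21) - 2*(-47) = 26; iterating: T(3)=26, T(4)=36, T(5)=36, T(6)=-88, T(7)=-232, T(8)=-128, T(9)=512, T(10)=1232, T(11)=464, T(12)=-3024, T(13)=-6416, T(14)=-1296; answer -1296
Part II: S1 = -1296; m = 7; 9*(7)^2 + 9*(7)^1 + 3 = (441) + (63) + (3) = 507; answer 507
Part III: S2 = 507; w = -2; a(3) = 1*(-36) - 1*(31) + 3*(-2) = -73; iterating: a(3)=-73, a(4)=56, a(5)=21, a(6)=-254, a(7)=-107, a(8)=210, a(9)=-445, a(10)=-976, a(11)=99, a(12)=-260, a(13)=-3287, a(14)=-2730, a(15)=-223, a(16)=-7354, a(17)=-15321; answer -15321
Part IV: S3 = -15321; c = -1; remainder = value at the root: 5*(-1)^4 + 3*(-1)^3 - 6*(-1)^2 + 9*(-1)^1 + 2 = (5) + (-3) + (-6) + (-9) + (2) = -11; answer -11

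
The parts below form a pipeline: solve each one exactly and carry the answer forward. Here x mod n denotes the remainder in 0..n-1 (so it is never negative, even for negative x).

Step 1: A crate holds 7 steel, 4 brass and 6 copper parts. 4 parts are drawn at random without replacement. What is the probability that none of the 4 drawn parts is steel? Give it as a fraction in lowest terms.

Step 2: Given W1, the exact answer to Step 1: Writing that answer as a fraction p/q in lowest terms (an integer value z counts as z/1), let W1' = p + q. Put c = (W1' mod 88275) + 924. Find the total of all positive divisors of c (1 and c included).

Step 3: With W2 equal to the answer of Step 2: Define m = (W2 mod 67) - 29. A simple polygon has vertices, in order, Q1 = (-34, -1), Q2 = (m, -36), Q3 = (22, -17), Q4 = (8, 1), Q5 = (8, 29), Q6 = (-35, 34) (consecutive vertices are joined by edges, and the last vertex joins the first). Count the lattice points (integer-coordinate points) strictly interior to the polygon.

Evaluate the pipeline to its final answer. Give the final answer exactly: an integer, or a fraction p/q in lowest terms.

2212

Step 1: total draws C(17,4) = 2380; favorable C(10,4) = 210; P = 3/34; answer 3/34
Step 2: W1 = 3/34; threaded value p + q = 37; c = 961; 961 = 31^2; sigma = (1 + 31 + 961) = 993; answer 993
Step 3: W2 = 993; m = 26; cross terms: (-34*-36 - 26*-1)=1250, (26*-17 - 22*-36)=350, (22*1 - 8*-17)=158, (8*29 - 8*1)=224, (8*34 - -35*29)=1287, (-35*-1 - -34*34)=1191; twice the area = |4460| = 4460; area = 2230; boundary points = 5 + 1 + 2 + 28 + 1 + 1 = 38; strictly interior points = area - boundary/2 + 1 = 2212; answer 2212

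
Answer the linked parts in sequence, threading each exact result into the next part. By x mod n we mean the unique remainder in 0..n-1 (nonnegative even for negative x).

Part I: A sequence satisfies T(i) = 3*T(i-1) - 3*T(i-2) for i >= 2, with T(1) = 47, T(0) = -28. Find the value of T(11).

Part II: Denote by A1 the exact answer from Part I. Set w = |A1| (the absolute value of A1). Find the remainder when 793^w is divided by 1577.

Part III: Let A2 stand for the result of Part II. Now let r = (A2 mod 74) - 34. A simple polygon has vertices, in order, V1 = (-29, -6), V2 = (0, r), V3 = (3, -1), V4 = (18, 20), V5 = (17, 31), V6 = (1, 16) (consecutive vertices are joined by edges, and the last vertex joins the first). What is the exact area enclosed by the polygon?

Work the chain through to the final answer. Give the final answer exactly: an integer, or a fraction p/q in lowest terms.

1859/2

Part I: T(2) = 3*(47) - 3*(-28) = 225; iterating: T(2)=225, T(3)=534, T(4)=927, T(5)=1179, T(6)=756, T(7)=-1269, T(8)=-6075, T(9)=-14418, T(10)=-25029, T(11)=-31833; answer -31833
Part II: A1 = -31833; w = 31833; squarings mod 1577: 793^1=793, 793^2=1203, 793^4=1100, 793^8=441, 793^16=510, 793^32=1472, 793^64=1563, 793^128=196, 793^256=568, 793^512=916, 793^1024=92, 793^2048=579, 793^4096=917, 793^8192=348, 793^16384=1252; 793^31833 = 793^1 * 793^8 * 793^16 * 793^64 * 793^1024 * 793^2048 * 793^4096 * 793^8192 * 793^16384 = 303 (mod 1577); answer 303
Part III: A2 = 303; r = -27; cross terms: (-29*-27 - 0*-6)=783, (0*-1 - 3*-27)=81, (3*20 - 18*-1)=78, (18*31 - 17*20)=218, (17*16 - 1*31)=241, (1*-6 - -29*16)=458; twice the area = |1859| = 1859; area = 1859/2; answer 1859/2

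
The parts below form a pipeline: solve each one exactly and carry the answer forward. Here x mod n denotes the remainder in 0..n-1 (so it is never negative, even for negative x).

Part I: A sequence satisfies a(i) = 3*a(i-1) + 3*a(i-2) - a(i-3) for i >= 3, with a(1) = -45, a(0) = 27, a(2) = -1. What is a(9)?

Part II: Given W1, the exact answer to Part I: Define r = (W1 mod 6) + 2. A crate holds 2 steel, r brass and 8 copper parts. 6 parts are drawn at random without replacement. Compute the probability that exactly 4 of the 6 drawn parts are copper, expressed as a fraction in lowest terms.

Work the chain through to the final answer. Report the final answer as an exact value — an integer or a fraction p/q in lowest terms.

42/143

Part I: a(3) = 3*(-1) + 3*(-45) - 1*(27) = -165; iterating: a(3)=-165, a(4)=-453, a(5)=-1853, a(6)=-6753, a(7)=-25365, a(8)=-94501, a(9)=-352845; answer -352845
Part II: W1 = -352845; r = 5; total draws C(15,6) = 5005; favorable C(8,4)*C(7,2) = 1470; P = 42/143; answer 42/143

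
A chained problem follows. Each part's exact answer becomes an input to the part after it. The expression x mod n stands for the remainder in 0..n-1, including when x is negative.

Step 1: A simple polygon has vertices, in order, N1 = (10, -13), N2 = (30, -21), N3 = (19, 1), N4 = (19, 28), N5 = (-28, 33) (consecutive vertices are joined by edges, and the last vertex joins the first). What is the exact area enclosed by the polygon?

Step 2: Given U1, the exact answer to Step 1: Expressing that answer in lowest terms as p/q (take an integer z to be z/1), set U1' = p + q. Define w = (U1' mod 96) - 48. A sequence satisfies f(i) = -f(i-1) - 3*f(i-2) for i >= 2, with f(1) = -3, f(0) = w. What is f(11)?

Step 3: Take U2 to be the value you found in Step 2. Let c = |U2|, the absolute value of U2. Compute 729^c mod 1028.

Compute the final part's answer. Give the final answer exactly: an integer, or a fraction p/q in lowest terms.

609

Step 1: cross terms: (10*-21 - 30*-13)=180, (30*1 - 19*-21)=429, (19*28 - 19*1)=513, (19*33 - -28*28)=1411, (-28*-13 - 10*33)=34; twice the area = |2567| = 2567; area = 2567/2; answer 2567/2
Step 2: U1 = 2567/2; threaded value p + q = 2569; w = 25; f(2) = -1*(-3) - 3*(25) = -72; iterating: f(2)=-72, f(3)=81, f(4)=135, f(5)=-378, f(6)=-27, f(7)=1161, f(8)=-1080, f(9)=-2403, f(10)=5643, f(11)=1566; answer 1566
Step 3: U2 = 1566; c = 1566; squarings mod 1028: 729^1=729, 729^2=993, 729^4=197, 729^8=773, 729^16=261, 729^32=273, 729^64=513, 729^128=1, 729^256=1, 729^512=1, 729^1024=1; 729^1566 = 729^2 * 729^4 * 729^8 * 729^16 * 729^512 * 729^1024 = 609 (mod 1028); answer 609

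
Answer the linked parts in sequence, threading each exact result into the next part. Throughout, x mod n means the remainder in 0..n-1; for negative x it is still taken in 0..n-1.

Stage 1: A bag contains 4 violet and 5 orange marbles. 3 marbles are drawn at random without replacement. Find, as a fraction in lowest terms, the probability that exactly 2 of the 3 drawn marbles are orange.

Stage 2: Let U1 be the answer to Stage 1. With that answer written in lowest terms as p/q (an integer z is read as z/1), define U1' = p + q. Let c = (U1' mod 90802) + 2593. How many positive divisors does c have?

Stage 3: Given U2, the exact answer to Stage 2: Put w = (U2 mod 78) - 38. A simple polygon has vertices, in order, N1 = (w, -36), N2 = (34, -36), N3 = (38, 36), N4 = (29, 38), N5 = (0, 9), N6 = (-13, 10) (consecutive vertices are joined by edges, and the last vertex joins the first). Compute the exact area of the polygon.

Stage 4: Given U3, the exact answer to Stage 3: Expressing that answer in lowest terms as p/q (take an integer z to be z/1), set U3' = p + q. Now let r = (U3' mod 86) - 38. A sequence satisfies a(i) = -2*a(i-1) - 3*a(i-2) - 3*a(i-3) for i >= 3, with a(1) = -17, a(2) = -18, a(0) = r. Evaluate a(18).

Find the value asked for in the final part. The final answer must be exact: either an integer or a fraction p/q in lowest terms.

27111

Stage 1: total draws C(9,3) = 84; favorable C(5,2)*C(4,1) = 40; P = 10/21; answer 10/21
Stage 2: U1 = 10/21; threaded value p + q = 31; c = 2624; 2624 = 2^6 * 41; number of divisors = (6+1) * (1+1) = 14; answer 14
Stage 3: U2 = 14; w = -24; cross terms: (-24*-36 - 34*-36)=2088, (34*36 - 38*-36)=2592, (38*38 - 29*36)=400, (29*9 - 0*38)=261, (0*10 - -13*9)=117, (-13*-36 - -24*10)=708; twice the area = |6166| = 6166; area = 3083; answer 3083
Stage 4: U3 = 3083; threaded value p + q = 3084; r = 36; a(3) = -2*(-18) - 3*(-17) - 3*(36) = -21; iterating: a(3)=-21, a(4)=147, a(5)=-177, a(6)=-24, a(7)=138, a(8)=327, a(9)=-996, a(10)=597, a(11)=813, a(12)=-429, a(13)=-3372, a(14)=5592, a(15)=219, a(16)=-7098, a(17)=-3237, a(18)=27111; answer 27111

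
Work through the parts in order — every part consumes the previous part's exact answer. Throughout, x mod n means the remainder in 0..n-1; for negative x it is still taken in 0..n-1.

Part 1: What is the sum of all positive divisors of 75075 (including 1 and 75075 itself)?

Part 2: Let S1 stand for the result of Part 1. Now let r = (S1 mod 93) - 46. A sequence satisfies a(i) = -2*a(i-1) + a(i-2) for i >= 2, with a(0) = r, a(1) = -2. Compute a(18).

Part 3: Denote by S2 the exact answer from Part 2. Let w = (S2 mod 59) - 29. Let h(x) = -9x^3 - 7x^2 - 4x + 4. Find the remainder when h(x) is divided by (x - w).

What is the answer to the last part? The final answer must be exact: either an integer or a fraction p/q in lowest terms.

Part 1: 75075 = 3 * 5^2 * 7 * 11 * 13; sigma = (1 + 3) * (1 + 5 + 25) * (1 + 7) * (1 + 11) * (1 + 13) = 4 * 31 * 8 * 12 * 14 = 166656; answer 166656
Part 2: S1 = 166656; r = -46; a(2) = -2*(-2) + 1*(-46) = -42; iterating: a(2)=-42, a(3)=82, a(4)=-206, a(5)=494, a(6)=-1194, a(7)=2882, a(8)=-6958, a(9)=16798, a(10)=-40554, a(11)=97906, a(12)=-236366, a(13)=570638, a(14)=-1377642, a(15)=3325922, a(16)=-8029486, a(17)=19384894, a(18)=-46799274; answer -46799274
Part 3: S2 = -46799274; w = 28; remainder = value at the root: -9*(28)^3 - 7*(28)^2 - 4*(28)^1 + 4 = (-197568) + (-5488) + (-112) + (4) = -203164; answer -203164

-203164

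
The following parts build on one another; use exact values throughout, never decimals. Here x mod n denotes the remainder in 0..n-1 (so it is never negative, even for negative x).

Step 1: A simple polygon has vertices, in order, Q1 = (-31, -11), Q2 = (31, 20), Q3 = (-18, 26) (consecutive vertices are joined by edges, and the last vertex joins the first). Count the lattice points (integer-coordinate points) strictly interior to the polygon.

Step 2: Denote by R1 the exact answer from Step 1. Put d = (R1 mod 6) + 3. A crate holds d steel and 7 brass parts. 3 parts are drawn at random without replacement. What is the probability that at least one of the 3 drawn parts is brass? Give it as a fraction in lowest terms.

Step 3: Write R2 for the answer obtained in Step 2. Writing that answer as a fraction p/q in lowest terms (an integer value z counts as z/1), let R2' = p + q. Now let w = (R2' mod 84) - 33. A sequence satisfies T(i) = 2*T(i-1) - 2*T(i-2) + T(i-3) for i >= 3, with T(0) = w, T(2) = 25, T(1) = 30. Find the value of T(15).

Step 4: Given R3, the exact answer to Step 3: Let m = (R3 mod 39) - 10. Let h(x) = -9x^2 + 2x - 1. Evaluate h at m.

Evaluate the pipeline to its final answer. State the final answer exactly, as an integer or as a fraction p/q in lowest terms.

Step 1: cross terms: (-31*20 - 31*-11)=-279, (31*26 - -18*20)=1166, (-18*-11 - -31*26)=1004; twice the area = |1891| = 1891; area = 1891/2; boundary points = 31 + 1 + 1 = 33; strictly interior points = area - boundary/2 + 1 = 930; answer 930
Step 2: R1 = 930; d = 3; total draws C(10,3) = 120; complement C(3,3) = 1; favorable 120 - 1 = 119; P = 119/120; answer 119/120
Step 3: R2 = 119/120; threaded value p + q = 239; w = 38; T(3) = 2*(25) - 2*(30) + 1*(38) = 28; iterating: T(3)=28, T(4)=36, T(5)=41, T(6)=38, T(7)=30, T(8)=25, T(9)=28, T(10)=36, T(11)=41, T(12)=38, T(13)=30, T(14)=25, T(15)=28; answer 28
Step 4: R3 = 28; m = 18; -9*(18)^2 + 2*(18)^1 - 1 = (-2916) + (36) + (-1) = -2881; answer -2881

-2881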